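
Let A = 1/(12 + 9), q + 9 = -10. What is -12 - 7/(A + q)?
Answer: -4629/398 ≈ -11.631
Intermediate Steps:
q = -19 (q = -9 - 10 = -19)
A = 1/21 ≈ 0.047619
-12 - 7/(A + q) = -12 - 7/(1/21 - 19) = -12 - 7/(-398/21) = -12 - 7*(-21/398) = -12 + 147/398 = -4629/398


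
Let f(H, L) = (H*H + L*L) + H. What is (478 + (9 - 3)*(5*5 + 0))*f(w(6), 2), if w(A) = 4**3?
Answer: 2614992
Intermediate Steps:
w(A) = 64
f(H, L) = H + H**2 + L**2 (f(H, L) = (H**2 + L**2) + H = H + H**2 + L**2)
(478 + (9 - 3)*(5*5 + 0))*f(w(6), 2) = (478 + (9 - 3)*(5*5 + 0))*(64 + 64**2 + 2**2) = (478 + 6*(25 + 0))*(64 + 4096 + 4) = (478 + 6*25)*4164 = (478 + 150)*4164 = 628*4164 = 2614992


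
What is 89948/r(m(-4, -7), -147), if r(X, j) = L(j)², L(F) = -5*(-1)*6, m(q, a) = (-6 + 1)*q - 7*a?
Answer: 22487/225 ≈ 99.942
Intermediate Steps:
m(q, a) = -7*a - 5*q (m(q, a) = -5*q - 7*a = -7*a - 5*q)
L(F) = 30 (L(F) = 5*6 = 30)
r(X, j) = 900 (r(X, j) = 30² = 900)
89948/r(m(-4, -7), -147) = 89948/900 = 89948*(1/900) = 22487/225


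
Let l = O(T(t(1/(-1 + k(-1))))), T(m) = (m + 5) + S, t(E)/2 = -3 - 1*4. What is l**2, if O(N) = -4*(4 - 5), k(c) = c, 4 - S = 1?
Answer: 16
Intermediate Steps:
S = 3 (S = 4 - 1*1 = 4 - 1 = 3)
t(E) = -14 (t(E) = 2*(-3 - 1*4) = 2*(-3 - 4) = 2*(-7) = -14)
T(m) = 8 + m (T(m) = (m + 5) + 3 = (5 + m) + 3 = 8 + m)
O(N) = 4 (O(N) = -4*(-1) = 4)
l = 4
l**2 = 4**2 = 16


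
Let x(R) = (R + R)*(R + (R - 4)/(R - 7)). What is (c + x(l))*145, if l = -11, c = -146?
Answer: 33785/3 ≈ 11262.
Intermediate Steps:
x(R) = 2*R*(R + (-4 + R)/(-7 + R)) (x(R) = (2*R)*(R + (-4 + R)/(-7 + R)) = 2*R*(R + (-4 + R)/(-7 + R)))
(c + x(l))*145 = (-146 + 2*(-11)*(-4 + (-11)² - 6*(-11))/(-7 - 11))*145 = (-146 + 2*(-11)*(-4 + 121 + 66)/(-18))*145 = (-146 + 2*(-11)*(-1/18)*183)*145 = (-146 + 671/3)*145 = (233/3)*145 = 33785/3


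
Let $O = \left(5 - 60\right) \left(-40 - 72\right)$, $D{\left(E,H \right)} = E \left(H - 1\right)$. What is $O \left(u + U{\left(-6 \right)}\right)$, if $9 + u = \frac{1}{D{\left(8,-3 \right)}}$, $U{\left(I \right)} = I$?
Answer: $- \frac{185185}{2} \approx -92593.0$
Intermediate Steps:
$D{\left(E,H \right)} = E \left(-1 + H\right)$
$O = 6160$ ($O = \left(-55\right) \left(-112\right) = 6160$)
$u = - \frac{289}{32}$ ($u = -9 + \frac{1}{8 \left(-1 - 3\right)} = -9 + \frac{1}{8 \left(-4\right)} = -9 + \frac{1}{-32} = -9 - \frac{1}{32} = - \frac{289}{32} \approx -9.0313$)
$O \left(u + U{\left(-6 \right)}\right) = 6160 \left(- \frac{289}{32} - 6\right) = 6160 \left(- \frac{481}{32}\right) = - \frac{185185}{2}$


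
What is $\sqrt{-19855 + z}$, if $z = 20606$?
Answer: $\sqrt{751} \approx 27.404$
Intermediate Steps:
$\sqrt{-19855 + z} = \sqrt{-19855 + 20606} = \sqrt{751}$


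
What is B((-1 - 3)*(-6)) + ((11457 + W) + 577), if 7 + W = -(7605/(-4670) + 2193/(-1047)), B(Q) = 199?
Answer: 3986473899/325966 ≈ 12230.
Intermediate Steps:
W = -1068179/325966 (W = -7 - (7605/(-4670) + 2193/(-1047)) = -7 - (7605*(-1/4670) + 2193*(-1/1047)) = -7 - (-1521/934 - 731/349) = -7 - 1*(-1213583/325966) = -7 + 1213583/325966 = -1068179/325966 ≈ -3.2770)
B((-1 - 3)*(-6)) + ((11457 + W) + 577) = 199 + ((11457 - 1068179/325966) + 577) = 199 + (3733524283/325966 + 577) = 199 + 3921606665/325966 = 3986473899/325966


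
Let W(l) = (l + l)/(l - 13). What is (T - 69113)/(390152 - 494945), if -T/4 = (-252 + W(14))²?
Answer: 89939/34931 ≈ 2.5748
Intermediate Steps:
W(l) = 2*l/(-13 + l) (W(l) = (2*l)/(-13 + l) = 2*l/(-13 + l))
T = -200704 (T = -4*(-252 + 2*14/(-13 + 14))² = -4*(-252 + 2*14/1)² = -4*(-252 + 2*14*1)² = -4*(-252 + 28)² = -4*(-224)² = -4*50176 = -200704)
(T - 69113)/(390152 - 494945) = (-200704 - 69113)/(390152 - 494945) = -269817/(-104793) = -269817*(-1/104793) = 89939/34931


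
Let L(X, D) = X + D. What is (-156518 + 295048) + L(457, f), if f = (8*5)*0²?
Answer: 138987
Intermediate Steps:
f = 0 (f = 40*0 = 0)
L(X, D) = D + X
(-156518 + 295048) + L(457, f) = (-156518 + 295048) + (0 + 457) = 138530 + 457 = 138987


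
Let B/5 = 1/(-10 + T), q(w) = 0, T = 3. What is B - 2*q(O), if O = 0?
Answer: -5/7 ≈ -0.71429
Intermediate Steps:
B = -5/7 (B = 5/(-10 + 3) = 5/(-7) = 5*(-1/7) = -5/7 ≈ -0.71429)
B - 2*q(O) = -5/7 - 2*0 = -5/7 + 0 = -5/7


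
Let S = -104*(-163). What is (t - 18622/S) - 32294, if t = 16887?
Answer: -130599043/8476 ≈ -15408.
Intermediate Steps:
S = 16952
(t - 18622/S) - 32294 = (16887 - 18622/16952) - 32294 = (16887 - 18622*1/16952) - 32294 = (16887 - 9311/8476) - 32294 = 143124901/8476 - 32294 = -130599043/8476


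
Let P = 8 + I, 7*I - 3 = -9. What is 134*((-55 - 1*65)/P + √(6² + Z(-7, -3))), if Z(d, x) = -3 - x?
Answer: -7236/5 ≈ -1447.2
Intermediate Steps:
I = -6/7 (I = 3/7 + (⅐)*(-9) = 3/7 - 9/7 = -6/7 ≈ -0.85714)
P = 50/7 (P = 8 - 6/7 = 50/7 ≈ 7.1429)
134*((-55 - 1*65)/P + √(6² + Z(-7, -3))) = 134*((-55 - 1*65)/(50/7) + √(6² + (-3 - 1*(-3)))) = 134*((-55 - 65)*(7/50) + √(36 + (-3 + 3))) = 134*(-120*7/50 + √(36 + 0)) = 134*(-84/5 + √36) = 134*(-84/5 + 6) = 134*(-54/5) = -7236/5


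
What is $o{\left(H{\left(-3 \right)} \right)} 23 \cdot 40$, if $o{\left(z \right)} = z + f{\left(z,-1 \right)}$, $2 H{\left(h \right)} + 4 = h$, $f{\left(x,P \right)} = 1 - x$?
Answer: $920$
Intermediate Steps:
$H{\left(h \right)} = -2 + \frac{h}{2}$
$o{\left(z \right)} = 1$ ($o{\left(z \right)} = z - \left(-1 + z\right) = 1$)
$o{\left(H{\left(-3 \right)} \right)} 23 \cdot 40 = 1 \cdot 23 \cdot 40 = 23 \cdot 40 = 920$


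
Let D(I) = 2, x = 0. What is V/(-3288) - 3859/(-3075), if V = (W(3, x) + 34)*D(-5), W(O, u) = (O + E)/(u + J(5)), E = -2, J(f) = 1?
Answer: 2078857/1685100 ≈ 1.2337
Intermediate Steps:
W(O, u) = (-2 + O)/(1 + u) (W(O, u) = (O - 2)/(u + 1) = (-2 + O)/(1 + u))
V = 70 (V = ((-2 + 3)/(1 + 0) + 34)*2 = (1/1 + 34)*2 = (1*1 + 34)*2 = (1 + 34)*2 = 35*2 = 70)
V/(-3288) - 3859/(-3075) = 70/(-3288) - 3859/(-3075) = 70*(-1/3288) - 3859*(-1/3075) = -35/1644 + 3859/3075 = 2078857/1685100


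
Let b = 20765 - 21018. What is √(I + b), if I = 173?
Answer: 4*I*√5 ≈ 8.9443*I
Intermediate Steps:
b = -253
√(I + b) = √(173 - 253) = √(-80) = 4*I*√5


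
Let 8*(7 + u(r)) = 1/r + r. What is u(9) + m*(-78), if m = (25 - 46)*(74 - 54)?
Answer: 1179149/36 ≈ 32754.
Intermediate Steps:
u(r) = -7 + r/8 + 1/(8*r) (u(r) = -7 + (1/r + r)/8 = -7 + (r + 1/r)/8 = -7 + (r/8 + 1/(8*r)) = -7 + r/8 + 1/(8*r))
m = -420 (m = -21*20 = -420)
u(9) + m*(-78) = (⅛)*(1 + 9*(-56 + 9))/9 - 420*(-78) = (⅛)*(⅑)*(1 + 9*(-47)) + 32760 = (⅛)*(⅑)*(1 - 423) + 32760 = (⅛)*(⅑)*(-422) + 32760 = -211/36 + 32760 = 1179149/36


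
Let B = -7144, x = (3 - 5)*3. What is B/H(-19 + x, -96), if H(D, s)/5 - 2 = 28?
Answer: -3572/75 ≈ -47.627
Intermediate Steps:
x = -6 (x = -2*3 = -6)
H(D, s) = 150 (H(D, s) = 10 + 5*28 = 10 + 140 = 150)
B/H(-19 + x, -96) = -7144/150 = -7144*1/150 = -3572/75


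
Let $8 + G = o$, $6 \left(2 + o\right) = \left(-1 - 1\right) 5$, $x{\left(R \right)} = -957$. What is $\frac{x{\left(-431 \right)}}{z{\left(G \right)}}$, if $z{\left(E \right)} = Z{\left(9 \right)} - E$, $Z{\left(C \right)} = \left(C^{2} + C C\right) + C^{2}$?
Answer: $- \frac{2871}{764} \approx -3.7579$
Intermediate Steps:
$o = - \frac{11}{3}$ ($o = -2 + \frac{\left(-1 - 1\right) 5}{6} = -2 + \frac{\left(-2\right) 5}{6} = -2 + \frac{1}{6} \left(-10\right) = -2 - \frac{5}{3} = - \frac{11}{3} \approx -3.6667$)
$Z{\left(C \right)} = 3 C^{2}$ ($Z{\left(C \right)} = \left(C^{2} + C^{2}\right) + C^{2} = 2 C^{2} + C^{2} = 3 C^{2}$)
$G = - \frac{35}{3}$ ($G = -8 - \frac{11}{3} = - \frac{35}{3} \approx -11.667$)
$z{\left(E \right)} = 243 - E$ ($z{\left(E \right)} = 3 \cdot 9^{2} - E = 3 \cdot 81 - E = 243 - E$)
$\frac{x{\left(-431 \right)}}{z{\left(G \right)}} = - \frac{957}{243 - - \frac{35}{3}} = - \frac{957}{243 + \frac{35}{3}} = - \frac{957}{\frac{764}{3}} = \left(-957\right) \frac{3}{764} = - \frac{2871}{764}$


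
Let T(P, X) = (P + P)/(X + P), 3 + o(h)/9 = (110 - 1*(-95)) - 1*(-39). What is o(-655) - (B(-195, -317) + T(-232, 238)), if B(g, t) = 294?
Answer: 5857/3 ≈ 1952.3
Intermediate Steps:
o(h) = 2169 (o(h) = -27 + 9*((110 - 1*(-95)) - 1*(-39)) = -27 + 9*((110 + 95) + 39) = -27 + 9*(205 + 39) = -27 + 9*244 = -27 + 2196 = 2169)
T(P, X) = 2*P/(P + X) (T(P, X) = (2*P)/(P + X) = 2*P/(P + X))
o(-655) - (B(-195, -317) + T(-232, 238)) = 2169 - (294 + 2*(-232)/(-232 + 238)) = 2169 - (294 + 2*(-232)/6) = 2169 - (294 + 2*(-232)*(1/6)) = 2169 - (294 - 232/3) = 2169 - 1*650/3 = 2169 - 650/3 = 5857/3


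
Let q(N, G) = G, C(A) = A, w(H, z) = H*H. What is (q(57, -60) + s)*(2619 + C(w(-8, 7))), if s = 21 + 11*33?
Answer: 869292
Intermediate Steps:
w(H, z) = H²
s = 384 (s = 21 + 363 = 384)
(q(57, -60) + s)*(2619 + C(w(-8, 7))) = (-60 + 384)*(2619 + (-8)²) = 324*(2619 + 64) = 324*2683 = 869292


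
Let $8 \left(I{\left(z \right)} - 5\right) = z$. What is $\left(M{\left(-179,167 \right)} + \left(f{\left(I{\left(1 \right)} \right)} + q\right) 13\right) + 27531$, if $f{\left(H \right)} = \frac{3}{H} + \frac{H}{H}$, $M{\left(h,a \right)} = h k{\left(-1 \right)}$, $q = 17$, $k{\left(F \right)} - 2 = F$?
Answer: $\frac{1131338}{41} \approx 27594.0$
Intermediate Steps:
$k{\left(F \right)} = 2 + F$
$I{\left(z \right)} = 5 + \frac{z}{8}$
$M{\left(h,a \right)} = h$ ($M{\left(h,a \right)} = h \left(2 - 1\right) = h 1 = h$)
$f{\left(H \right)} = 1 + \frac{3}{H}$ ($f{\left(H \right)} = \frac{3}{H} + 1 = 1 + \frac{3}{H}$)
$\left(M{\left(-179,167 \right)} + \left(f{\left(I{\left(1 \right)} \right)} + q\right) 13\right) + 27531 = \left(-179 + \left(\frac{3 + \left(5 + \frac{1}{8} \cdot 1\right)}{5 + \frac{1}{8} \cdot 1} + 17\right) 13\right) + 27531 = \left(-179 + \left(\frac{3 + \left(5 + \frac{1}{8}\right)}{5 + \frac{1}{8}} + 17\right) 13\right) + 27531 = \left(-179 + \left(\frac{3 + \frac{41}{8}}{\frac{41}{8}} + 17\right) 13\right) + 27531 = \left(-179 + \left(\frac{8}{41} \cdot \frac{65}{8} + 17\right) 13\right) + 27531 = \left(-179 + \left(\frac{65}{41} + 17\right) 13\right) + 27531 = \left(-179 + \frac{762}{41} \cdot 13\right) + 27531 = \left(-179 + \frac{9906}{41}\right) + 27531 = \frac{2567}{41} + 27531 = \frac{1131338}{41}$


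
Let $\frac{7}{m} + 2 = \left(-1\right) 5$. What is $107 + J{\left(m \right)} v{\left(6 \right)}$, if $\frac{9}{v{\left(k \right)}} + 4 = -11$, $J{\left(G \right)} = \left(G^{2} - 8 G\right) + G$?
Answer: $\frac{511}{5} \approx 102.2$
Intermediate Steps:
$m = -1$ ($m = \frac{7}{-2 - 5} = \frac{7}{-7} = 7 \left(- \frac{1}{7}\right) = -1$)
$J{\left(G \right)} = G^{2} - 7 G$
$v{\left(k \right)} = - \frac{3}{5}$ ($v{\left(k \right)} = \frac{9}{-4 - 11} = \frac{9}{-15} = 9 \left(- \frac{1}{15}\right) = - \frac{3}{5}$)
$107 + J{\left(m \right)} v{\left(6 \right)} = 107 + - (-7 - 1) \left(- \frac{3}{5}\right) = 107 + \left(-1\right) \left(-8\right) \left(- \frac{3}{5}\right) = 107 + 8 \left(- \frac{3}{5}\right) = 107 - \frac{24}{5} = \frac{511}{5}$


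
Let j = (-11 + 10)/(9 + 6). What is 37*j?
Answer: -37/15 ≈ -2.4667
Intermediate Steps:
j = -1/15 ≈ -0.066667
37*j = 37*(-1/15) = -37/15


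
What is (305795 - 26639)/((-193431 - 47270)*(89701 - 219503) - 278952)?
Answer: 139578/15621596125 ≈ 8.9349e-6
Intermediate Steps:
(305795 - 26639)/((-193431 - 47270)*(89701 - 219503) - 278952) = 279156/(-240701*(-129802) - 278952) = 279156/(31243471202 - 278952) = 279156/31243192250 = 279156*(1/31243192250) = 139578/15621596125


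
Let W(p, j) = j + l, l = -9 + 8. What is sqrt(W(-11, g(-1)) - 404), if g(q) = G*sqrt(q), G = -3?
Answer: sqrt(-405 - 3*I) ≈ 0.07454 - 20.125*I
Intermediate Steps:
l = -1
g(q) = -3*sqrt(q)
W(p, j) = -1 + j (W(p, j) = j - 1 = -1 + j)
sqrt(W(-11, g(-1)) - 404) = sqrt((-1 - 3*I) - 404) = sqrt(-405 - 3*I)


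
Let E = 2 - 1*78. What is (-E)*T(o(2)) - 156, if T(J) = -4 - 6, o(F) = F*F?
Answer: -916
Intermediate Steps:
o(F) = F**2
E = -76 (E = 2 - 78 = -76)
T(J) = -10
(-E)*T(o(2)) - 156 = -1*(-76)*(-10) - 156 = 76*(-10) - 156 = -760 - 156 = -916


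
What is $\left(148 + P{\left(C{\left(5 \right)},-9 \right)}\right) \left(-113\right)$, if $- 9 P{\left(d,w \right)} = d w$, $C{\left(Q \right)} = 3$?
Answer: $-17063$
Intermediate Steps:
$P{\left(d,w \right)} = - \frac{d w}{9}$
$\left(148 + P{\left(C{\left(5 \right)},-9 \right)}\right) \left(-113\right) = \left(148 - \frac{1}{3} \left(-9\right)\right) \left(-113\right) = \left(148 + 3\right) \left(-113\right) = 151 \left(-113\right) = -17063$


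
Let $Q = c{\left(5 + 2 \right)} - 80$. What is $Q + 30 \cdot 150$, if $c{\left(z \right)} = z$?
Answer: $4427$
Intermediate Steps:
$Q = -73$ ($Q = \left(5 + 2\right) - 80 = 7 - 80 = -73$)
$Q + 30 \cdot 150 = -73 + 30 \cdot 150 = -73 + 4500 = 4427$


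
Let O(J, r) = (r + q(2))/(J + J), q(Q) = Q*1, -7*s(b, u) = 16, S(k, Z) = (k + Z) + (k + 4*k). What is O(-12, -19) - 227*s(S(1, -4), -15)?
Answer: 87287/168 ≈ 519.57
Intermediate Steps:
S(k, Z) = Z + 6*k (S(k, Z) = (Z + k) + 5*k = Z + 6*k)
s(b, u) = -16/7 (s(b, u) = -1/7*16 = -16/7)
q(Q) = Q
O(J, r) = (2 + r)/(2*J) (O(J, r) = (r + 2)/(J + J) = (2 + r)/((2*J)) = (2 + r)*(1/(2*J)) = (2 + r)/(2*J))
O(-12, -19) - 227*s(S(1, -4), -15) = (1/2)*(2 - 19)/(-12) - 227*(-16/7) = (1/2)*(-1/12)*(-17) + 3632/7 = 17/24 + 3632/7 = 87287/168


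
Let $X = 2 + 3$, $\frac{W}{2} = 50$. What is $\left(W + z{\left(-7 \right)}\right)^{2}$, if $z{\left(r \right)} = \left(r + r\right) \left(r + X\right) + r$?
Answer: $14641$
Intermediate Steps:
$W = 100$ ($W = 2 \cdot 50 = 100$)
$X = 5$
$z{\left(r \right)} = r + 2 r \left(5 + r\right)$ ($z{\left(r \right)} = \left(r + r\right) \left(r + 5\right) + r = 2 r \left(5 + r\right) + r = r + 2 r \left(5 + r\right)$)
$\left(W + z{\left(-7 \right)}\right)^{2} = \left(100 - 7 \left(11 + 2 \left(-7\right)\right)\right)^{2} = \left(100 - 7 \left(11 - 14\right)\right)^{2} = \left(100 - -21\right)^{2} = \left(100 + 21\right)^{2} = 121^{2} = 14641$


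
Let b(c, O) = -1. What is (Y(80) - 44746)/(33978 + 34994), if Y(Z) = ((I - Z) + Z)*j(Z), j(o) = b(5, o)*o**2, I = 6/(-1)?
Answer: -3173/34486 ≈ -0.092008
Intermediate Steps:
I = -6 (I = 6*(-1) = -6)
j(o) = -o**2
Y(Z) = 6*Z**2 (Y(Z) = ((-6 - Z) + Z)*(-Z**2) = -(-6)*Z**2 = 6*Z**2)
(Y(80) - 44746)/(33978 + 34994) = (6*80**2 - 44746)/(33978 + 34994) = (6*6400 - 44746)/68972 = (38400 - 44746)*(1/68972) = -6346*1/68972 = -3173/34486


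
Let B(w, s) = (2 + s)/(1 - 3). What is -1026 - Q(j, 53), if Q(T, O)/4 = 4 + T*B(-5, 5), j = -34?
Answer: -1518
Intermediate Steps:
B(w, s) = -1 - s/2 (B(w, s) = (2 + s)/(-2) = (2 + s)*(-½) = -1 - s/2)
Q(T, O) = 16 - 14*T (Q(T, O) = 4*(4 + T*(-1 - ½*5)) = 4*(4 + T*(-1 - 5/2)) = 4*(4 + T*(-7/2)) = 4*(4 - 7*T/2) = 16 - 14*T)
-1026 - Q(j, 53) = -1026 - (16 - 14*(-34)) = -1026 - (16 + 476) = -1026 - 1*492 = -1026 - 492 = -1518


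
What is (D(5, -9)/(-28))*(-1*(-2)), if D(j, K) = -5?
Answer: 5/14 ≈ 0.35714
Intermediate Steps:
(D(5, -9)/(-28))*(-1*(-2)) = (-5/(-28))*(-1*(-2)) = -1/28*(-5)*2 = (5/28)*2 = 5/14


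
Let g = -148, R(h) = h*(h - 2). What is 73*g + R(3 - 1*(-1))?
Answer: -10796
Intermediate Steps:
R(h) = h*(-2 + h)
73*g + R(3 - 1*(-1)) = 73*(-148) + (3 - 1*(-1))*(-2 + (3 - 1*(-1))) = -10804 + (3 + 1)*(-2 + (3 + 1)) = -10804 + 4*(-2 + 4) = -10804 + 4*2 = -10804 + 8 = -10796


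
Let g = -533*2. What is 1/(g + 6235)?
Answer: 1/5169 ≈ 0.00019346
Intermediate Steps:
g = -1066
1/(g + 6235) = 1/(-1066 + 6235) = 1/5169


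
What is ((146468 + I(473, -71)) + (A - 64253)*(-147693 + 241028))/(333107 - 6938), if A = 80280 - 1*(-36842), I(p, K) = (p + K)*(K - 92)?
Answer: 4934609057/326169 ≈ 15129.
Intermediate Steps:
I(p, K) = (-92 + K)*(K + p) (I(p, K) = (K + p)*(-92 + K) = (-92 + K)*(K + p))
A = 117122 (A = 80280 + 36842 = 117122)
((146468 + I(473, -71)) + (A - 64253)*(-147693 + 241028))/(333107 - 6938) = ((146468 + ((-71)² - 92*(-71) - 92*473 - 71*473)) + (117122 - 64253)*(-147693 + 241028))/(333107 - 6938) = ((146468 + (5041 + 6532 - 43516 - 33583)) + 52869*93335)/326169 = ((146468 - 65526) + 4934528115)*(1/326169) = (80942 + 4934528115)*(1/326169) = 4934609057*(1/326169) = 4934609057/326169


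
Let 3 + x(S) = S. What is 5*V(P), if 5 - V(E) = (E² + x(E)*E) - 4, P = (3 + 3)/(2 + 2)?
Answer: 45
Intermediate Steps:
P = 3/2 (P = 6/4 = 6*(¼) = 3/2 ≈ 1.5000)
x(S) = -3 + S
V(E) = 9 - E² - E*(-3 + E) (V(E) = 5 - ((E² + (-3 + E)*E) - 4) = 5 - ((E² + E*(-3 + E)) - 4) = 5 - (-4 + E² + E*(-3 + E)) = 5 + (4 - E² - E*(-3 + E)) = 9 - E² - E*(-3 + E))
5*V(P) = 5*(9 - (3/2)² - 1*3/2*(-3 + 3/2)) = 5*(9 - 1*9/4 - 1*3/2*(-3/2)) = 5*(9 - 9/4 + 9/4) = 5*9 = 45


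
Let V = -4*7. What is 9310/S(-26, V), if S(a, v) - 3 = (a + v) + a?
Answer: -1330/11 ≈ -120.91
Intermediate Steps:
V = -28
S(a, v) = 3 + v + 2*a (S(a, v) = 3 + ((a + v) + a) = 3 + (v + 2*a) = 3 + v + 2*a)
9310/S(-26, V) = 9310/(3 - 28 + 2*(-26)) = 9310/(3 - 28 - 52) = 9310/(-77) = 9310*(-1/77) = -1330/11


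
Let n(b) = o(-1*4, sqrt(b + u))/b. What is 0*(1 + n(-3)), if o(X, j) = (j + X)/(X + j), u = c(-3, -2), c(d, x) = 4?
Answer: 0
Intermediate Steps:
u = 4
o(X, j) = 1 (o(X, j) = (X + j)/(X + j) = 1)
n(b) = 1/b
0*(1 + n(-3)) = 0*(1 + 1/(-3)) = 0*(1 - 1/3) = 0*(2/3) = 0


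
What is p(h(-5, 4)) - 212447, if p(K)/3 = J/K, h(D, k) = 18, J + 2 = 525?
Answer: -1274159/6 ≈ -2.1236e+5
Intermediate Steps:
J = 523 (J = -2 + 525 = 523)
p(K) = 1569/K (p(K) = 3*(523/K) = 1569/K)
p(h(-5, 4)) - 212447 = 1569/18 - 212447 = 1569*(1/18) - 212447 = 523/6 - 212447 = -1274159/6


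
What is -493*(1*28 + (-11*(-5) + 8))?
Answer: -44863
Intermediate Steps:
-493*(1*28 + (-11*(-5) + 8)) = -493*(28 + (55 + 8)) = -493*(28 + 63) = -493*91 = -44863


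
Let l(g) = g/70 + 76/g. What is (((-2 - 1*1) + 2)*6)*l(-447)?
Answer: 205129/5215 ≈ 39.334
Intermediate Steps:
l(g) = 76/g + g/70 (l(g) = g*(1/70) + 76/g = g/70 + 76/g = 76/g + g/70)
(((-2 - 1*1) + 2)*6)*l(-447) = (((-2 - 1*1) + 2)*6)*(76/(-447) + (1/70)*(-447)) = (((-2 - 1) + 2)*6)*(76*(-1/447) - 447/70) = ((-3 + 2)*6)*(-76/447 - 447/70) = -1*6*(-205129/31290) = -6*(-205129/31290) = 205129/5215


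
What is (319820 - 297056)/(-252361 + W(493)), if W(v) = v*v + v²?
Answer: 3252/33391 ≈ 0.097391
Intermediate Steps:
W(v) = 2*v² (W(v) = v² + v² = 2*v²)
(319820 - 297056)/(-252361 + W(493)) = (319820 - 297056)/(-252361 + 2*493²) = 22764/(-252361 + 2*243049) = 22764/(-252361 + 486098) = 22764/233737 = 22764*(1/233737) = 3252/33391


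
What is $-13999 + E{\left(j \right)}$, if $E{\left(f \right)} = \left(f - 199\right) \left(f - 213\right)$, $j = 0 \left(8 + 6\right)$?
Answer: $28388$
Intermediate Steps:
$j = 0$ ($j = 0 \cdot 14 = 0$)
$E{\left(f \right)} = \left(-213 + f\right) \left(-199 + f\right)$ ($E{\left(f \right)} = \left(-199 + f\right) \left(f - 213\right) = \left(-199 + f\right) \left(-213 + f\right) = \left(-213 + f\right) \left(-199 + f\right)$)
$-13999 + E{\left(j \right)} = -13999 + \left(42387 + 0^{2} - 0\right) = -13999 + \left(42387 + 0 + 0\right) = -13999 + 42387 = 28388$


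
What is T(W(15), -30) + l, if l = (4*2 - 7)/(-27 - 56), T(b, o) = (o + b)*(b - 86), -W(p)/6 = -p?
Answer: 19919/83 ≈ 239.99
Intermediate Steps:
W(p) = 6*p (W(p) = -(-6)*p = 6*p)
T(b, o) = (-86 + b)*(b + o) (T(b, o) = (b + o)*(-86 + b) = (-86 + b)*(b + o))
l = -1/83 (l = (8 - 7)/(-83) = 1*(-1/83) = -1/83 ≈ -0.012048)
T(W(15), -30) + l = ((6*15)**2 - 516*15 - 86*(-30) + (6*15)*(-30)) - 1/83 = (90**2 - 86*90 + 2580 + 90*(-30)) - 1/83 = (8100 - 7740 + 2580 - 2700) - 1/83 = 240 - 1/83 = 19919/83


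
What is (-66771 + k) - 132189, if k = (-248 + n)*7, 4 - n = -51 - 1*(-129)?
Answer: -201214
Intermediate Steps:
n = -74 (n = 4 - (-51 - 1*(-129)) = 4 - (-51 + 129) = 4 - 1*78 = 4 - 78 = -74)
k = -2254 (k = (-248 - 74)*7 = -322*7 = -2254)
(-66771 + k) - 132189 = (-66771 - 2254) - 132189 = -69025 - 132189 = -201214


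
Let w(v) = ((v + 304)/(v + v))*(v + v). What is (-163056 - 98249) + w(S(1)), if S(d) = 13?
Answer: -260988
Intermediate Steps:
w(v) = 304 + v (w(v) = ((304 + v)/((2*v)))*(2*v) = ((304 + v)*(1/(2*v)))*(2*v) = ((304 + v)/(2*v))*(2*v) = 304 + v)
(-163056 - 98249) + w(S(1)) = (-163056 - 98249) + (304 + 13) = -261305 + 317 = -260988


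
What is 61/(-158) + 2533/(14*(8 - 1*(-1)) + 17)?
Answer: 391491/22594 ≈ 17.327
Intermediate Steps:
61/(-158) + 2533/(14*(8 - 1*(-1)) + 17) = 61*(-1/158) + 2533/(14*(8 + 1) + 17) = -61/158 + 2533/(14*9 + 17) = -61/158 + 2533/(126 + 17) = -61/158 + 2533/143 = 391491/22594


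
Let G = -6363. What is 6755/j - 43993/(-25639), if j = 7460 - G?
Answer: 781306684/354407897 ≈ 2.2045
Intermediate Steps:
j = 13823 (j = 7460 - 1*(-6363) = 7460 + 6363 = 13823)
6755/j - 43993/(-25639) = 6755/13823 - 43993/(-25639) = 6755*(1/13823) - 43993*(-1/25639) = 6755/13823 + 43993/25639 = 781306684/354407897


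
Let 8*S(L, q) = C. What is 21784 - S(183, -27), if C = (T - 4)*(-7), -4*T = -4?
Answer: 174251/8 ≈ 21781.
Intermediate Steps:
T = 1 (T = -¼*(-4) = 1)
C = 21 (C = (1 - 4)*(-7) = -3*(-7) = 21)
S(L, q) = 21/8 (S(L, q) = (⅛)*21 = 21/8)
21784 - S(183, -27) = 21784 - 1*21/8 = 21784 - 21/8 = 174251/8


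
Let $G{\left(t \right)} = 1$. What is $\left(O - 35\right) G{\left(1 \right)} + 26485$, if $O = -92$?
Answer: $26358$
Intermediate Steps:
$\left(O - 35\right) G{\left(1 \right)} + 26485 = \left(-92 - 35\right) 1 + 26485 = \left(-127\right) 1 + 26485 = -127 + 26485 = 26358$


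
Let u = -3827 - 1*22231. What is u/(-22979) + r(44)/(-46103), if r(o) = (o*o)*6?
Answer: 934427910/1059400837 ≈ 0.88203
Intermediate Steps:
r(o) = 6*o² (r(o) = o²*6 = 6*o²)
u = -26058 (u = -3827 - 22231 = -26058)
u/(-22979) + r(44)/(-46103) = -26058/(-22979) + (6*44²)/(-46103) = -26058*(-1/22979) + (6*1936)*(-1/46103) = 26058/22979 + 11616*(-1/46103) = 26058/22979 - 11616/46103 = 934427910/1059400837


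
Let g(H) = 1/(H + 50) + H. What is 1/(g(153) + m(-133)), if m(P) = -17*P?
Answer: 203/490043 ≈ 0.00041425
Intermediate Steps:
g(H) = H + 1/(50 + H) (g(H) = 1/(50 + H) + H = H + 1/(50 + H))
1/(g(153) + m(-133)) = 1/((1 + 153² + 50*153)/(50 + 153) - 17*(-133)) = 1/((1 + 23409 + 7650)/203 + 2261) = 1/((1/203)*31060 + 2261) = 1/(31060/203 + 2261) = 1/(490043/203) = 203/490043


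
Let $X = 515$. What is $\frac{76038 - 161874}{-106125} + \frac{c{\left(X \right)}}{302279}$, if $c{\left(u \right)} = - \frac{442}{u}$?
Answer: $\frac{890823967894}{1101391321375} \approx 0.80882$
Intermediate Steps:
$\frac{76038 - 161874}{-106125} + \frac{c{\left(X \right)}}{302279} = \frac{76038 - 161874}{-106125} + \frac{\left(-442\right) \frac{1}{515}}{302279} = \left(76038 - 161874\right) \left(- \frac{1}{106125}\right) + \left(-442\right) \frac{1}{515} \cdot \frac{1}{302279} = \left(-85836\right) \left(- \frac{1}{106125}\right) - \frac{442}{155673685} = \frac{28612}{35375} - \frac{442}{155673685} = \frac{890823967894}{1101391321375}$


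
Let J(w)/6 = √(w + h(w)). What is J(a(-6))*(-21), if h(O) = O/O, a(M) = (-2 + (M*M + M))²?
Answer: -126*√785 ≈ -3530.3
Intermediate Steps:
a(M) = (-2 + M + M²)² (a(M) = (-2 + (M² + M))² = (-2 + (M + M²))² = (-2 + M + M²)²)
h(O) = 1
J(w) = 6*√(1 + w) (J(w) = 6*√(w + 1) = 6*√(1 + w))
J(a(-6))*(-21) = (6*√(1 + (-2 - 6 + (-6)²)²))*(-21) = (6*√(1 + (-2 - 6 + 36)²))*(-21) = (6*√(1 + 28²))*(-21) = (6*√(1 + 784))*(-21) = (6*√785)*(-21) = -126*√785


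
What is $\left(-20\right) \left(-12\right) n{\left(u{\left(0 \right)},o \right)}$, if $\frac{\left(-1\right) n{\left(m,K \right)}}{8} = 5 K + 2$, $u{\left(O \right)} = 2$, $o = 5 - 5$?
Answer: $-3840$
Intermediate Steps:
$o = 0$ ($o = 5 - 5 = 0$)
$n{\left(m,K \right)} = -16 - 40 K$ ($n{\left(m,K \right)} = - 8 \left(5 K + 2\right) = - 8 \left(2 + 5 K\right) = -16 - 40 K$)
$\left(-20\right) \left(-12\right) n{\left(u{\left(0 \right)},o \right)} = \left(-20\right) \left(-12\right) \left(-16 - 0\right) = 240 \left(-16 + 0\right) = 240 \left(-16\right) = -3840$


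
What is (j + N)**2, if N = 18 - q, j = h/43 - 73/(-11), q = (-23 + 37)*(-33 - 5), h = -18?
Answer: 69216874281/223729 ≈ 3.0938e+5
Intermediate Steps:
q = -532 (q = 14*(-38) = -532)
j = 2941/473 (j = -18/43 - 73/(-11) = -18*1/43 - 73*(-1/11) = -18/43 + 73/11 = 2941/473 ≈ 6.2178)
N = 550 (N = 18 - 1*(-532) = 18 + 532 = 550)
(j + N)**2 = (2941/473 + 550)**2 = (263091/473)**2 = 69216874281/223729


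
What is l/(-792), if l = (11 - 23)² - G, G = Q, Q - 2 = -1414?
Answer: -389/198 ≈ -1.9646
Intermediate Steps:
Q = -1412 (Q = 2 - 1414 = -1412)
G = -1412
l = 1556 (l = (11 - 23)² - 1*(-1412) = (-12)² + 1412 = 144 + 1412 = 1556)
l/(-792) = 1556/(-792) = 1556*(-1/792) = -389/198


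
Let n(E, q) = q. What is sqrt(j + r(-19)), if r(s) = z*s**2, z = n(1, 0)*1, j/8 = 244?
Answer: 4*sqrt(122) ≈ 44.181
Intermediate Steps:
j = 1952 (j = 8*244 = 1952)
z = 0 (z = 0*1 = 0)
r(s) = 0 (r(s) = 0*s**2 = 0)
sqrt(j + r(-19)) = sqrt(1952 + 0) = sqrt(1952) = 4*sqrt(122)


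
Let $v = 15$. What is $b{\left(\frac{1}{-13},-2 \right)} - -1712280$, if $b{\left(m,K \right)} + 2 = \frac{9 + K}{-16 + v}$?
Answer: $1712271$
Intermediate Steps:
$b{\left(m,K \right)} = -11 - K$ ($b{\left(m,K \right)} = -2 + \frac{9 + K}{-16 + 15} = -2 + \frac{9 + K}{-1} = -2 + \left(9 + K\right) \left(-1\right) = -2 - \left(9 + K\right) = -11 - K$)
$b{\left(\frac{1}{-13},-2 \right)} - -1712280 = \left(-11 - -2\right) - -1712280 = \left(-11 + 2\right) + 1712280 = -9 + 1712280 = 1712271$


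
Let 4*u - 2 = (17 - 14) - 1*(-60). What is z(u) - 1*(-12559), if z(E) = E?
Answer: 50301/4 ≈ 12575.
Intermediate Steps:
u = 65/4 (u = ½ + ((17 - 14) - 1*(-60))/4 = ½ + (3 + 60)/4 = ½ + (¼)*63 = ½ + 63/4 = 65/4 ≈ 16.250)
z(u) - 1*(-12559) = 65/4 - 1*(-12559) = 65/4 + 12559 = 50301/4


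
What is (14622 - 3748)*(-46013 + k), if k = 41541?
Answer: -48628528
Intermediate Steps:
(14622 - 3748)*(-46013 + k) = (14622 - 3748)*(-46013 + 41541) = 10874*(-4472) = -48628528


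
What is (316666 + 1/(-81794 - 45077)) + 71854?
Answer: 49291920919/126871 ≈ 3.8852e+5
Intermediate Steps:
(316666 + 1/(-81794 - 45077)) + 71854 = (316666 + 1/(-126871)) + 71854 = (316666 - 1/126871) + 71854 = 40175732085/126871 + 71854 = 49291920919/126871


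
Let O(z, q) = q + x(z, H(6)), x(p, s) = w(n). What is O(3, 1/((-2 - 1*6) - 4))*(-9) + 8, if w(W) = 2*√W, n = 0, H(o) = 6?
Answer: 35/4 ≈ 8.7500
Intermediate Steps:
x(p, s) = 0 (x(p, s) = 2*√0 = 2*0 = 0)
O(z, q) = q (O(z, q) = q + 0 = q)
O(3, 1/((-2 - 1*6) - 4))*(-9) + 8 = -9/((-2 - 1*6) - 4) + 8 = -9/((-2 - 6) - 4) + 8 = -9/(-8 - 4) + 8 = -9/(-12) + 8 = -1/12*(-9) + 8 = ¾ + 8 = 35/4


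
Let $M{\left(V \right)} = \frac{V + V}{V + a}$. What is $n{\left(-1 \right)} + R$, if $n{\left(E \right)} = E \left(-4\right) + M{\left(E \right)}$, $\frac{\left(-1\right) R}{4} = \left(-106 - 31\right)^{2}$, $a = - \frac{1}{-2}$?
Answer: $-75068$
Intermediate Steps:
$a = \frac{1}{2}$ ($a = \left(-1\right) \left(- \frac{1}{2}\right) = \frac{1}{2} \approx 0.5$)
$M{\left(V \right)} = \frac{2 V}{\frac{1}{2} + V}$ ($M{\left(V \right)} = \frac{V + V}{V + \frac{1}{2}} = \frac{2 V}{\frac{1}{2} + V}$)
$R = -75076$ ($R = - 4 \left(-106 - 31\right)^{2} = - 4 \left(-137\right)^{2} = \left(-4\right) 18769 = -75076$)
$n{\left(E \right)} = - 4 E + \frac{4 E}{1 + 2 E}$ ($n{\left(E \right)} = E \left(-4\right) + \frac{4 E}{1 + 2 E} = - 4 E + \frac{4 E}{1 + 2 E}$)
$n{\left(-1 \right)} + R = - \frac{8 \left(-1\right)^{2}}{1 + 2 \left(-1\right)} - 75076 = \left(-8\right) 1 \frac{1}{1 - 2} - 75076 = \left(-8\right) 1 \frac{1}{-1} - 75076 = \left(-8\right) 1 \left(-1\right) - 75076 = 8 - 75076 = -75068$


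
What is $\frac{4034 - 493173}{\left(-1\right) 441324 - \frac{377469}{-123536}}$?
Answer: $\frac{60426275504}{54519024195} \approx 1.1084$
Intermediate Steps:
$\frac{4034 - 493173}{\left(-1\right) 441324 - \frac{377469}{-123536}} = - \frac{489139}{-441324 - - \frac{377469}{123536}} = - \frac{489139}{-441324 + \frac{377469}{123536}} = - \frac{489139}{- \frac{54519024195}{123536}} = \left(-489139\right) \left(- \frac{123536}{54519024195}\right) = \frac{60426275504}{54519024195}$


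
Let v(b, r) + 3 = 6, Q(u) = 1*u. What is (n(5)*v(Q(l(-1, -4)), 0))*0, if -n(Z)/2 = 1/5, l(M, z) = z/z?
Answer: 0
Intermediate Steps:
l(M, z) = 1
Q(u) = u
v(b, r) = 3 (v(b, r) = -3 + 6 = 3)
n(Z) = -2/5
(n(5)*v(Q(l(-1, -4)), 0))*0 = -2/5*3*0 = -6/5*0 = 0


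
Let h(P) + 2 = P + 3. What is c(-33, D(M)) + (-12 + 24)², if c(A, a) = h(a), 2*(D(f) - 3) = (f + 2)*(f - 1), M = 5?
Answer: 162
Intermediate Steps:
D(f) = 3 + (-1 + f)*(2 + f)/2 (D(f) = 3 + ((f + 2)*(f - 1))/2 = 3 + ((2 + f)*(-1 + f))/2 = 3 + ((-1 + f)*(2 + f))/2 = 3 + (-1 + f)*(2 + f)/2)
h(P) = 1 + P (h(P) = -2 + (P + 3) = -2 + (3 + P) = 1 + P)
c(A, a) = 1 + a
c(-33, D(M)) + (-12 + 24)² = (1 + (2 + (½)*5 + (½)*5²)) + (-12 + 24)² = (1 + (2 + 5/2 + (½)*25)) + 12² = (1 + (2 + 5/2 + 25/2)) + 144 = (1 + 17) + 144 = 18 + 144 = 162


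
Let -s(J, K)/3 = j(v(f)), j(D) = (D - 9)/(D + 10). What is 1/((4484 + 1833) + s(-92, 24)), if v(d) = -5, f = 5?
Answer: 5/31627 ≈ 0.00015809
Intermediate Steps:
j(D) = (-9 + D)/(10 + D)
s(J, K) = 42/5 (s(J, K) = -3*(-9 - 5)/(10 - 5) = -3*(-14)/5 = -3*(-14/5) = 42/5)
1/((4484 + 1833) + s(-92, 24)) = 1/((4484 + 1833) + 42/5) = 1/(6317 + 42/5) = 1/(31627/5) = 5/31627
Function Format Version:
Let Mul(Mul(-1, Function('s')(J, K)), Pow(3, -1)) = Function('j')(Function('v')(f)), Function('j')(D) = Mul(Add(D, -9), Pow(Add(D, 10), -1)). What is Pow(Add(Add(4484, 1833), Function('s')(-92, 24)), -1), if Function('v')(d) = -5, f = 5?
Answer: Rational(5, 31627) ≈ 0.00015809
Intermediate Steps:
Function('j')(D) = Mul(Pow(Add(10, D), -1), Add(-9, D)) (Function('j')(D) = Mul(Add(-9, D), Pow(Add(10, D), -1)) = Mul(Pow(Add(10, D), -1), Add(-9, D)))
Function('s')(J, K) = Rational(42, 5) (Function('s')(J, K) = Mul(-3, Mul(Pow(Add(10, -5), -1), Add(-9, -5))) = Mul(-3, Mul(Pow(5, -1), -14)) = Mul(-3, Mul(Rational(1, 5), -14)) = Mul(-3, Rational(-14, 5)) = Rational(42, 5))
Pow(Add(Add(4484, 1833), Function('s')(-92, 24)), -1) = Pow(Add(Add(4484, 1833), Rational(42, 5)), -1) = Pow(Add(6317, Rational(42, 5)), -1) = Pow(Rational(31627, 5), -1) = Rational(5, 31627)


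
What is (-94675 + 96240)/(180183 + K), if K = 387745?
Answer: 1565/567928 ≈ 0.0027556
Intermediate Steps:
(-94675 + 96240)/(180183 + K) = (-94675 + 96240)/(180183 + 387745) = 1565/567928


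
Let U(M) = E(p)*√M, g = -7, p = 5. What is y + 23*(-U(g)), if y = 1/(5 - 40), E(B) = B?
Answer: -1/35 - 115*I*√7 ≈ -0.028571 - 304.26*I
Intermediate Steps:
y = -1/35 (y = 1/(-35) = -1/35 ≈ -0.028571)
U(M) = 5*√M
y + 23*(-U(g)) = -1/35 + 23*(-5*√(-7)) = -1/35 + 23*(-5*I*√7) = -1/35 - 115*I*√7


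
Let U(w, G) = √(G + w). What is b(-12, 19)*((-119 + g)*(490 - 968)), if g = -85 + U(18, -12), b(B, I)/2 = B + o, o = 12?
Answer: 0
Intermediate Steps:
b(B, I) = 24 + 2*B (b(B, I) = 2*(B + 12) = 2*(12 + B) = 24 + 2*B)
g = -85 + √6 (g = -85 + √(-12 + 18) = -85 + √6 ≈ -82.551)
b(-12, 19)*((-119 + g)*(490 - 968)) = (24 + 2*(-12))*((-119 + (-85 + √6))*(490 - 968)) = (24 - 24)*((-204 + √6)*(-478)) = 0*(97512 - 478*√6) = 0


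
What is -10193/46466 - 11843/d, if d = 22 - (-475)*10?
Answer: -299468917/110867876 ≈ -2.7011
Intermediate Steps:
d = 4772 (d = 22 - 95*(-50) = 22 + 4750 = 4772)
-10193/46466 - 11843/d = -10193/46466 - 11843/4772 = -299468917/110867876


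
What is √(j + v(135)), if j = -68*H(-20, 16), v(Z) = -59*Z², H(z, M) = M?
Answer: I*√1076363 ≈ 1037.5*I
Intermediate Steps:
j = -1088 (j = -68*16 = -1088)
√(j + v(135)) = √(-1088 - 59*135²) = √(-1088 - 59*18225) = √(-1088 - 1075275) = √(-1076363) = I*√1076363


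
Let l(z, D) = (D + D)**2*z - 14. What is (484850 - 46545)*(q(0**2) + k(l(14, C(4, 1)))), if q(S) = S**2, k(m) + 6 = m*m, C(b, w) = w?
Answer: 770540190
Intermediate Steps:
l(z, D) = -14 + 4*z*D**2 (l(z, D) = (2*D)**2*z - 14 = (4*D**2)*z - 14 = 4*z*D**2 - 14 = -14 + 4*z*D**2)
k(m) = -6 + m**2 (k(m) = -6 + m*m = -6 + m**2)
(484850 - 46545)*(q(0**2) + k(l(14, C(4, 1)))) = (484850 - 46545)*((0**2)**2 + (-6 + (-14 + 4*14*1**2)**2)) = 438305*(0**2 + (-6 + (-14 + 4*14*1)**2)) = 438305*(0 + (-6 + (-14 + 56)**2)) = 438305*(0 + (-6 + 42**2)) = 438305*(0 + (-6 + 1764)) = 438305*(0 + 1758) = 438305*1758 = 770540190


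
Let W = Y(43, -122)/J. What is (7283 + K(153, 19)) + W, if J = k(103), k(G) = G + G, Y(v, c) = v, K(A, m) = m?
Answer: 1504255/206 ≈ 7302.2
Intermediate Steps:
k(G) = 2*G
J = 206 (J = 2*103 = 206)
W = 43/206 ≈ 0.20874
(7283 + K(153, 19)) + W = (7283 + 19) + 43/206 = 7302 + 43/206 = 1504255/206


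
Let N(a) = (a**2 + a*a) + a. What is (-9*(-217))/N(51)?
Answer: 651/1751 ≈ 0.37179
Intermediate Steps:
N(a) = a + 2*a**2 (N(a) = (a**2 + a**2) + a = 2*a**2 + a = a + 2*a**2)
(-9*(-217))/N(51) = (-9*(-217))/((51*(1 + 2*51))) = 1953/((51*(1 + 102))) = 1953/((51*103)) = 1953/5253 = 1953*(1/5253) = 651/1751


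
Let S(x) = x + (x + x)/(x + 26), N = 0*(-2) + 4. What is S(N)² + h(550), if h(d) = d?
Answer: 127846/225 ≈ 568.20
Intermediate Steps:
N = 4 (N = 0 + 4 = 4)
S(x) = x + 2*x/(26 + x) (S(x) = x + (2*x)/(26 + x) = x + 2*x/(26 + x))
S(N)² + h(550) = (4*(28 + 4)/(26 + 4))² + 550 = (4*32/30)² + 550 = (4*(1/30)*32)² + 550 = (64/15)² + 550 = 4096/225 + 550 = 127846/225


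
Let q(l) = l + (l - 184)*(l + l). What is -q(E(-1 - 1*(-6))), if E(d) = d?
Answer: 1785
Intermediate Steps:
q(l) = l + 2*l*(-184 + l) (q(l) = l + (-184 + l)*(2*l) = l + 2*l*(-184 + l))
-q(E(-1 - 1*(-6))) = -(-1 - 1*(-6))*(-367 + 2*(-1 - 1*(-6))) = -(-1 + 6)*(-367 + 2*(-1 + 6)) = -5*(-367 + 2*5) = -5*(-367 + 10) = -5*(-357) = -1*(-1785) = 1785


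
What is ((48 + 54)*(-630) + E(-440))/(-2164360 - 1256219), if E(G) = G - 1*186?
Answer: 64886/3420579 ≈ 0.018969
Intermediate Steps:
E(G) = -186 + G (E(G) = G - 186 = -186 + G)
((48 + 54)*(-630) + E(-440))/(-2164360 - 1256219) = ((48 + 54)*(-630) + (-186 - 440))/(-2164360 - 1256219) = (102*(-630) - 626)/(-3420579) = (-64260 - 626)*(-1/3420579) = -64886*(-1/3420579) = 64886/3420579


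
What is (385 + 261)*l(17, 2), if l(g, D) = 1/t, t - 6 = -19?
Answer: -646/13 ≈ -49.692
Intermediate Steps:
t = -13 (t = 6 - 19 = -13)
l(g, D) = -1/13 (l(g, D) = 1/(-13) = -1/13)
(385 + 261)*l(17, 2) = (385 + 261)*(-1/13) = 646*(-1/13) = -646/13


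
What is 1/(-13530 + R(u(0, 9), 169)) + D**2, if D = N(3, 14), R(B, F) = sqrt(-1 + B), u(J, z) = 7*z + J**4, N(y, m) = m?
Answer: 17939955359/91530419 - sqrt(62)/183060838 ≈ 196.00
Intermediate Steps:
u(J, z) = J**4 + 7*z
D = 14
1/(-13530 + R(u(0, 9), 169)) + D**2 = 1/(-13530 + sqrt(-1 + (0**4 + 7*9))) + 14**2 = 1/(-13530 + sqrt(-1 + (0 + 63))) + 196 = 1/(-13530 + sqrt(-1 + 63)) + 196 = 1/(-13530 + sqrt(62)) + 196 = 196 + 1/(-13530 + sqrt(62))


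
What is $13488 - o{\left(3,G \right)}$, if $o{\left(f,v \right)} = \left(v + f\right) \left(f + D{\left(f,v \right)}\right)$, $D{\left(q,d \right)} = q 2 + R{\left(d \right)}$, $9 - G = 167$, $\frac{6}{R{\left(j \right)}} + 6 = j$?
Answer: $\frac{1219941}{82} \approx 14877.0$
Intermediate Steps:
$R{\left(j \right)} = \frac{6}{-6 + j}$
$G = -158$ ($G = 9 - 167 = -158$)
$D{\left(q,d \right)} = 2 q + \frac{6}{-6 + d}$ ($D{\left(q,d \right)} = q 2 + \frac{6}{-6 + d} = 2 q + \frac{6}{-6 + d}$)
$o{\left(f,v \right)} = \left(f + v\right) \left(f + \frac{2 \left(3 + f \left(-6 + v\right)\right)}{-6 + v}\right)$ ($o{\left(f,v \right)} = \left(v + f\right) \left(f + \frac{2 \left(3 + f \left(-6 + v\right)\right)}{-6 + v}\right) = \left(f + v\right) \left(f + \frac{2 \left(3 + f \left(-6 + v\right)\right)}{-6 + v}\right)$)
$13488 - o{\left(3,G \right)} = 13488 - \frac{2 \cdot 3 \left(3 + 3 \left(-6 - 158\right)\right) + 2 \left(-158\right) \left(3 + 3 \left(-6 - 158\right)\right) + 3 \left(-6 - 158\right) \left(3 - 158\right)}{-6 - 158} = 13488 - \frac{2 \cdot 3 \left(3 + 3 \left(-164\right)\right) + 2 \left(-158\right) \left(3 + 3 \left(-164\right)\right) + 3 \left(-164\right) \left(-155\right)}{-164} = 13488 - - \frac{2 \cdot 3 \left(3 - 492\right) + 2 \left(-158\right) \left(3 - 492\right) + 76260}{164} = 13488 - - \frac{2 \cdot 3 \left(-489\right) + 2 \left(-158\right) \left(-489\right) + 76260}{164} = 13488 - - \frac{-2934 + 154524 + 76260}{164} = 13488 - \left(- \frac{1}{164}\right) 227850 = 13488 - - \frac{113925}{82} = 13488 + \frac{113925}{82} = \frac{1219941}{82}$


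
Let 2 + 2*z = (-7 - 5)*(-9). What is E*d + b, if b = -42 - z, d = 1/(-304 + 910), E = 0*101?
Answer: -95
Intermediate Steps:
z = 53 (z = -1 + ((-7 - 5)*(-9))/2 = -1 + (-12*(-9))/2 = -1 + (½)*108 = -1 + 54 = 53)
E = 0
d = 1/606 ≈ 0.0016502
b = -95 (b = -42 - 1*53 = -42 - 53 = -95)
E*d + b = 0*(1/606) - 95 = 0 - 95 = -95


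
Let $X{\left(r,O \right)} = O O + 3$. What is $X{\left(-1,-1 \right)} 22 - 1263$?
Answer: $-1175$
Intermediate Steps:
$X{\left(r,O \right)} = 3 + O^{2}$ ($X{\left(r,O \right)} = O^{2} + 3 = 3 + O^{2}$)
$X{\left(-1,-1 \right)} 22 - 1263 = \left(3 + \left(-1\right)^{2}\right) 22 - 1263 = \left(3 + 1\right) 22 - 1263 = 4 \cdot 22 - 1263 = 88 - 1263 = -1175$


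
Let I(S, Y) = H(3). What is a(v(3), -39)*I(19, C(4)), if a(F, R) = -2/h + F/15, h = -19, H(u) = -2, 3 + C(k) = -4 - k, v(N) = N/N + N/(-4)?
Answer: -139/570 ≈ -0.24386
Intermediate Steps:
v(N) = 1 - N/4 (v(N) = 1 + N*(-1/4) = 1 - N/4)
C(k) = -7 - k (C(k) = -3 + (-4 - k) = -7 - k)
I(S, Y) = -2
a(F, R) = 2/19 + F/15 (a(F, R) = -2/(-19) + F/15 = -2*(-1/19) + F*(1/15) = 2/19 + F/15)
a(v(3), -39)*I(19, C(4)) = (2/19 + (1 - 1/4*3)/15)*(-2) = (2/19 + (1 - 3/4)/15)*(-2) = (2/19 + (1/15)*(1/4))*(-2) = (2/19 + 1/60)*(-2) = (139/1140)*(-2) = -139/570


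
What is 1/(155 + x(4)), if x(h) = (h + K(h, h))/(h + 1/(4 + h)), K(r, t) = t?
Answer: 33/5179 ≈ 0.0063719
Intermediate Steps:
x(h) = 2*h/(h + 1/(4 + h)) (x(h) = (h + h)/(h + 1/(4 + h)) = (2*h)/(h + 1/(4 + h)) = 2*h/(h + 1/(4 + h)))
1/(155 + x(4)) = 1/(155 + 2*4*(4 + 4)/(1 + 4**2 + 4*4)) = 1/(155 + 2*4*8/(1 + 16 + 16)) = 1/(155 + 2*4*8/33) = 1/(155 + 2*4*(1/33)*8) = 1/(155 + 64/33) = 1/(5179/33) = 33/5179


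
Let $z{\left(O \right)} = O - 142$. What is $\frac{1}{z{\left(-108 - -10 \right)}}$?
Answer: $- \frac{1}{240} \approx -0.0041667$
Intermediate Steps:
$z{\left(O \right)} = -142 + O$ ($z{\left(O \right)} = O - 142 = -142 + O$)
$\frac{1}{z{\left(-108 - -10 \right)}} = \frac{1}{-142 - 98} = \frac{1}{-240} = - \frac{1}{240}$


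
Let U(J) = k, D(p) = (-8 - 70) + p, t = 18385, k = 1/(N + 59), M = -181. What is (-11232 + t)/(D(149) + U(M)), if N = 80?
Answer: 994267/9870 ≈ 100.74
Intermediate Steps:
k = 1/139 (k = 1/(80 + 59) = 1/139 ≈ 0.0071942)
D(p) = -78 + p
U(J) = 1/139
(-11232 + t)/(D(149) + U(M)) = (-11232 + 18385)/((-78 + 149) + 1/139) = 7153/(71 + 1/139) = 7153/(9870/139) = 7153*(139/9870) = 994267/9870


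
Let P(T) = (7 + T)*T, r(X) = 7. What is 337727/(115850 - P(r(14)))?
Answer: 25979/8904 ≈ 2.9177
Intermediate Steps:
P(T) = T*(7 + T)
337727/(115850 - P(r(14))) = 337727/(115850 - 7*(7 + 7)) = 337727/(115850 - 7*14) = 337727/(115850 - 1*98) = 337727/(115850 - 98) = 337727/115752 = 337727*(1/115752) = 25979/8904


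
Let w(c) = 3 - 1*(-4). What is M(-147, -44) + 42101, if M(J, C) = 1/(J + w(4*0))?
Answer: 5894139/140 ≈ 42101.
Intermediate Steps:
w(c) = 7 (w(c) = 3 + 4 = 7)
M(J, C) = 1/(7 + J) (M(J, C) = 1/(J + 7) = 1/(7 + J))
M(-147, -44) + 42101 = 1/(7 - 147) + 42101 = 1/(-140) + 42101 = -1/140 + 42101 = 5894139/140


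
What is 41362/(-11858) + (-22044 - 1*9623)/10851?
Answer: -412163174/64335579 ≈ -6.4065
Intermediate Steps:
41362/(-11858) + (-22044 - 1*9623)/10851 = 41362*(-1/11858) + (-22044 - 9623)*(1/10851) = -20681/5929 - 31667*1/10851 = -20681/5929 - 31667/10851 = -412163174/64335579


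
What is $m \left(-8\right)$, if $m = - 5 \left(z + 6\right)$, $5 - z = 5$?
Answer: $240$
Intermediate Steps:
$z = 0$ ($z = 5 - 5 = 0$)
$m = -30$ ($m = - 5 \left(0 + 6\right) = \left(-5\right) 6 = -30$)
$m \left(-8\right) = \left(-30\right) \left(-8\right) = 240$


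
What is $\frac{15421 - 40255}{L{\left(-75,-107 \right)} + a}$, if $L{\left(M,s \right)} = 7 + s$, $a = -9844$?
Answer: $\frac{12417}{4972} \approx 2.4974$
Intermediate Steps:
$\frac{15421 - 40255}{L{\left(-75,-107 \right)} + a} = \frac{15421 - 40255}{\left(7 - 107\right) - 9844} = - \frac{24834}{-100 - 9844} = - \frac{24834}{-9944} = \left(-24834\right) \left(- \frac{1}{9944}\right) = \frac{12417}{4972}$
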